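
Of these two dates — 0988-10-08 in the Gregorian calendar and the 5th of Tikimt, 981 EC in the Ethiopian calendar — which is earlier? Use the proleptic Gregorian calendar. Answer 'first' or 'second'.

second

First date → JDN 2082201; second date → JDN 2082200.
JDN 2082200 < JDN 2082201, so the second date is earlier.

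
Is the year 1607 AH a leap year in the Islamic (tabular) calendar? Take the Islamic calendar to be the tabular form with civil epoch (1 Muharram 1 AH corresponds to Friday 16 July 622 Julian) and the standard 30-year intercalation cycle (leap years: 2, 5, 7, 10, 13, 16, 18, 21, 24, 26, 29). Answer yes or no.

Year 1607 AH is year 17 of its 30-year cycle; leap positions are 2, 5, 7, 10, 13, 16, 18, 21, 24, 26, 29, so it is a common year (354 days).

no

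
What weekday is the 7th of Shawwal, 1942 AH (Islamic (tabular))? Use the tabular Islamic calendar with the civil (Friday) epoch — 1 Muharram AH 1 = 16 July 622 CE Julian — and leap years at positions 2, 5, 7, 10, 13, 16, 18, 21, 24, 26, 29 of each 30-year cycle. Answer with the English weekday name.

Wednesday

This is JDN 2636538 (30 June 2506 Gregorian).
Since JDN mod 7 = 2 (0 = Monday), the day is Wednesday.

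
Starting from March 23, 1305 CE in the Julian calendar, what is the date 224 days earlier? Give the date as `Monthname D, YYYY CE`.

JDN of March 23, 1305 CE = 2197791.
2197791 − 224 = 2197567.
JDN 2197567 in the Julian calendar is August 11, 1304 CE.

August 11, 1304 CE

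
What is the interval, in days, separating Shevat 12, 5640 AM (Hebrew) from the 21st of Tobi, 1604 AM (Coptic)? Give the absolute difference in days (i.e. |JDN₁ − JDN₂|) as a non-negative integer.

2926

First date → JDN 2407740; second date → JDN 2410666.
The interval is |2407740 − 2410666| = 2926 days.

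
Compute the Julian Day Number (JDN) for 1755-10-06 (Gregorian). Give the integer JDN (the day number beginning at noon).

2362339

JDN 2451545 is 1 January 2000 CE (Gregorian); the target day is −89206 days from there, so JDN = 2362339.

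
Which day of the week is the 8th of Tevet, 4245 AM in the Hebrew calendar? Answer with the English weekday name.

Wednesday

This is JDN 1898185 (13 December 484 Gregorian).
JDN 1898185 mod 7 = 2, and JDN 0 was a Monday, so this is a Wednesday.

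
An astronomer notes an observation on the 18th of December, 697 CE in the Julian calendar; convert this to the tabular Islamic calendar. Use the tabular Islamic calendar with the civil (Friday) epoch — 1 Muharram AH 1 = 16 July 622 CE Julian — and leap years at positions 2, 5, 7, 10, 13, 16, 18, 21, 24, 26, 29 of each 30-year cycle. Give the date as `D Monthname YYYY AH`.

Both dates share Julian Day Number 1975989; in the tabular Islamic calendar that is 28 Ramadan 78 AH.

28 Ramadan 78 AH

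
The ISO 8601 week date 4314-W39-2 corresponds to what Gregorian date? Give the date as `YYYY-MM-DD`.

4314-09-22

ISO week 1 of 4314 is the week containing the first Thursday of 4314.
Week 39, day 2 (Tuesday) lands on 4314-09-22.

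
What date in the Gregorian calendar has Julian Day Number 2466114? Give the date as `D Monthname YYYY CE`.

21 November 2039 CE

Counting from JDN 2299161 = 15 Oct 1582 gives an offset of 166953 days.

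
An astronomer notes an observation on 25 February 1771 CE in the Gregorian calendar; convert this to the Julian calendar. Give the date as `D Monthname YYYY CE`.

14 February 1771 CE

The Julian–Gregorian offset here is 11 days (Julian trailing).
25 February 1771 Gregorian − 11 days → 14 February 1771 Julian.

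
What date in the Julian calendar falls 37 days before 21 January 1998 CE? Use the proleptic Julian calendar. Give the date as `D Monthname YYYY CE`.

Counting 37 days back from JDN 2450848 reaches JDN 2450811, which is 15 December 1997 CE.

15 December 1997 CE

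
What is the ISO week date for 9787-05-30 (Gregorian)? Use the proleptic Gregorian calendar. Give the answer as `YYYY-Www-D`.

The weekday is Wednesday (ISO weekday 3).
That Wednesday belongs to ISO week 22 of ISO year 9787.

9787-W22-3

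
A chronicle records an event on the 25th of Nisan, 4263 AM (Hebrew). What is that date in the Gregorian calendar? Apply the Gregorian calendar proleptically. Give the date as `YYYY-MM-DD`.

Both dates share Julian Day Number 1904876; in the Gregorian calendar that is 10 April 503 CE.

0503-04-10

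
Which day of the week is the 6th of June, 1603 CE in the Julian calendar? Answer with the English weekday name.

In the Gregorian calendar this is 16 June 1603 (JDN 2306710).
JDN 2306710 mod 7 = 0, and JDN 0 was a Monday, so this is a Monday.

Monday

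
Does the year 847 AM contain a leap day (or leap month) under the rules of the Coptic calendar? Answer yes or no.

847 mod 4 = 3; in the Coptic calendar a year is leap when year mod 4 = 3, so it is a leap year.

yes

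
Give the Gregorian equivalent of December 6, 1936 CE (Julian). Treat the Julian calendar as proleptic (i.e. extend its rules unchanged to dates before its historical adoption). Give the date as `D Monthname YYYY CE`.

At this point the Julian calendar is 13 days behind the Gregorian.
6 December 1936 Julian + 13 days → 19 December 1936 Gregorian.

19 December 1936 CE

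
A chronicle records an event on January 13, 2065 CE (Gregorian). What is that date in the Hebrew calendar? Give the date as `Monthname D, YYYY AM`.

Shevat 6, 5825 AM

Both dates share Julian Day Number 2475299; in the Hebrew calendar that is 6 Shevat 5825 AM.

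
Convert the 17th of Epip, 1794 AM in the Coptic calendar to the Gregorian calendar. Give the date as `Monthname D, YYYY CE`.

July 24, 2078 CE

Both dates share Julian Day Number 2480239; in the Gregorian calendar that is 24 July 2078 CE.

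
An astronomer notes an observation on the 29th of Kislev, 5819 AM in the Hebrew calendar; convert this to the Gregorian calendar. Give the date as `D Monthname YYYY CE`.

15 December 2058 CE

Julian Day Number of the source date = 2473078.
Converting JDN 2473078 to the Gregorian calendar gives 15 December 2058 CE.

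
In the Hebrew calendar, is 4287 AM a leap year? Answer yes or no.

Hebrew year 4287 is year 12 of its 19-year Metonic cycle; leap years are at positions 3, 6, 8, 11, 14, 17, 19, so it is a common year (12 months).

no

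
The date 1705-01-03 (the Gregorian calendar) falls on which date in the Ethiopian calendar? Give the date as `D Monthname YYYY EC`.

27 Tahsas 1697 EC

Julian Day Number of the source date = 2343801.
Converting JDN 2343801 to the Ethiopian calendar gives 27 Tahsas 1697 EC.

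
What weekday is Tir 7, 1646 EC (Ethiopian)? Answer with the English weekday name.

Monday

This is JDN 2325183 (12 January 1654 Gregorian).
2325183 ≡ 0 (mod 7); counting from Monday = 0 gives Monday.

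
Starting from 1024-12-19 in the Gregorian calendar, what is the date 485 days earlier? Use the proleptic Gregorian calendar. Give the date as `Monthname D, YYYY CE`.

August 22, 1023 CE

Counting 485 days back from JDN 2095421 reaches JDN 2094936, which is August 22, 1023 CE.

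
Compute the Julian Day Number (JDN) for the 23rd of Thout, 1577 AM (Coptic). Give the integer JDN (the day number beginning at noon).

2400686

In the Gregorian calendar the same day is 2 October 1860.
JDN 2451545 is 1 January 2000 CE (Gregorian); the target day is −50859 days from there, so JDN = 2400686.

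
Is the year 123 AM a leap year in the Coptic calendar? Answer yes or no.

123 mod 4 = 3; in the Coptic calendar a year is leap when year mod 4 = 3, so it is a leap year.

yes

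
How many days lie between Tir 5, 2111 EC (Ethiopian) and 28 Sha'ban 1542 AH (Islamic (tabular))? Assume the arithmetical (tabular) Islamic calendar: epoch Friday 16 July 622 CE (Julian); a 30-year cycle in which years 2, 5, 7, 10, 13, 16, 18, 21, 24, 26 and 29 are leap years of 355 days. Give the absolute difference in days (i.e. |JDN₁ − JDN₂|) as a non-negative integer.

269

JDN of the first date = 2495022.
JDN of the second date = 2494753.
|2494753 − 2495022| = 269.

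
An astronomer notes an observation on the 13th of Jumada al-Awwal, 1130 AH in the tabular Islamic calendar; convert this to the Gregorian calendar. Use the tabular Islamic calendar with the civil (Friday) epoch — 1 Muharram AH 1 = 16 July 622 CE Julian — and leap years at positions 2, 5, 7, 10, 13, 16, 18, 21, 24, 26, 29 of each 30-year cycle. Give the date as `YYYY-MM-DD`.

1718-04-14

Julian Day Number of the source date = 2348650.
Converting JDN 2348650 to the Gregorian calendar gives 14 April 1718 CE.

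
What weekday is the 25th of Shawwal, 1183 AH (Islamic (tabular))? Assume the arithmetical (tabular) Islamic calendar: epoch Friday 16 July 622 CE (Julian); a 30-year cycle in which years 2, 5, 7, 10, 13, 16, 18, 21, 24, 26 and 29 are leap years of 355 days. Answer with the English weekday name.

Wednesday

Equivalently 21 February 1770 Gregorian, JDN 2367591.
2367591 ≡ 2 (mod 7); counting from Monday = 0 gives Wednesday.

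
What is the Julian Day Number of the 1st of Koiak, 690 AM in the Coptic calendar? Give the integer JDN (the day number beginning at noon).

2076777

In the proleptic Gregorian calendar the same day is 2 December 973.
JDN 2299161 is 15 October 1582 CE (Gregorian); the target day is −222384 days from there, so JDN = 2076777.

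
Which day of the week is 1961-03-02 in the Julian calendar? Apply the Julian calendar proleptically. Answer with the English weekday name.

Wednesday

In the Gregorian calendar this is 15 March 1961 (JDN 2437374).
2437374 ≡ 2 (mod 7); counting from Monday = 0 gives Wednesday.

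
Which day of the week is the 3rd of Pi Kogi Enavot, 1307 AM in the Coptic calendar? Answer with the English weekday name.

This is JDN 2302408 (5 September 1591 Gregorian).
Since JDN mod 7 = 3 (0 = Monday), the day is Thursday.

Thursday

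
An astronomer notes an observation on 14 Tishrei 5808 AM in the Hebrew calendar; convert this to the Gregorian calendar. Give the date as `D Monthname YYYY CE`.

Julian Day Number of the source date = 2468988.
Converting JDN 2468988 to the Gregorian calendar gives 4 October 2047 CE.

4 October 2047 CE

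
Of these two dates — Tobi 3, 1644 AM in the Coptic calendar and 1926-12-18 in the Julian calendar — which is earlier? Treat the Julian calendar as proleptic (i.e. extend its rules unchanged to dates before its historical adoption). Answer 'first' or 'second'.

First date → JDN 2425258; second date → JDN 2424881.
JDN 2424881 < JDN 2425258, so the second date is earlier.

second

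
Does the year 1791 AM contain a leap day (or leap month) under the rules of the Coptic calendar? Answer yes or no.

yes

1791 mod 4 = 3; in the Coptic calendar a year is leap when year mod 4 = 3, so it is a leap year.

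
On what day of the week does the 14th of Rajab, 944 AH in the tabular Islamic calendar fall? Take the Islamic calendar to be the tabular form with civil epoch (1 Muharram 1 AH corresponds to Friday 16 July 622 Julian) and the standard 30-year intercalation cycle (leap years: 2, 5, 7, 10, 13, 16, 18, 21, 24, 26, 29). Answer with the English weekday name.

This is JDN 2282798 (27 December 1537 Gregorian).
2282798 ≡ 0 (mod 7); counting from Monday = 0 gives Monday.

Monday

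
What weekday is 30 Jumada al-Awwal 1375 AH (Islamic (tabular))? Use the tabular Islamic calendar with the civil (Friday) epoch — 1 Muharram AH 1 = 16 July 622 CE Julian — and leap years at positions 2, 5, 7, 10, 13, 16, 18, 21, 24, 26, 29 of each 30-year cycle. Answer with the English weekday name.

Saturday

This is JDN 2435487 (14 January 1956 Gregorian).
2435487 ≡ 5 (mod 7); counting from Monday = 0 gives Saturday.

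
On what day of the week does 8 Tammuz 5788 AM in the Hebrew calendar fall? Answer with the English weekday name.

In the Gregorian calendar this is 2 July 2028 (JDN 2461955).
JDN 2461955 mod 7 = 6, and JDN 0 was a Monday, so this is a Sunday.

Sunday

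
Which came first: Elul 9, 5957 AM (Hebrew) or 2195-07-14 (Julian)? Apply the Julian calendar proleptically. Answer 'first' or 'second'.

second

Converting both to JDN: 2523732 vs 2522976; the smaller is the second.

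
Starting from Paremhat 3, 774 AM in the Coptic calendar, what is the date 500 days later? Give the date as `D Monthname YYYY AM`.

The starting date is JDN 2107550; 2107550 + 500 = 2108050.
JDN 2108050 corresponds to 18 Epip 775 AM.

18 Epip 775 AM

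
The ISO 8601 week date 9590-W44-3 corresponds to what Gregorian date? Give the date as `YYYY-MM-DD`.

9590-10-31

ISO week 1 of 9590 is the week containing the first Thursday of 9590.
Week 44, day 3 (Wednesday) lands on 9590-10-31.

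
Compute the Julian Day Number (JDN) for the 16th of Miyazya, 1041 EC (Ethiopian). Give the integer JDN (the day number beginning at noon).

Equivalently 17 April 1049 (proleptic Gregorian).
JDN 2451545 is 1 January 2000 CE (Gregorian); the target day is −347239 days from there, so JDN = 2104306.

2104306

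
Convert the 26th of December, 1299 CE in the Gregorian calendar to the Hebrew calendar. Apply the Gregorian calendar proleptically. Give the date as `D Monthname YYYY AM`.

25 Tevet 5060 AM

Both dates share Julian Day Number 2195870; in the Hebrew calendar that is 25 Tevet 5060 AM.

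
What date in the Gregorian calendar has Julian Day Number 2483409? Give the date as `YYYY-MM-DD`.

Counting from JDN 2299161 = 15 Oct 1582 gives an offset of 184248 days.

2087-03-29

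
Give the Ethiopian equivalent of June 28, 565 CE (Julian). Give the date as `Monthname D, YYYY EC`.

Hamle 4, 557 EC

Both dates share Julian Day Number 1927603; in the Ethiopian calendar that is 4 Hamle 557 EC.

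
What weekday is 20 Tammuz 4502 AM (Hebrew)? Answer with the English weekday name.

Equivalently 3 July 742 Gregorian, JDN 1992253.
Since JDN mod 7 = 4 (0 = Monday), the day is Friday.

Friday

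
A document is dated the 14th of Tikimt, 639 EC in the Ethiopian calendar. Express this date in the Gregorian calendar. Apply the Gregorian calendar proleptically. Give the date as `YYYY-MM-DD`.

0646-10-14

Julian Day Number of the source date = 1957293.
Converting JDN 1957293 to the Gregorian calendar gives 14 October 646 CE.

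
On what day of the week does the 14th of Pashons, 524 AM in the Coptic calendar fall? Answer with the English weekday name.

This is JDN 2016309 (13 May 808 Gregorian).
2016309 ≡ 1 (mod 7); counting from Monday = 0 gives Tuesday.

Tuesday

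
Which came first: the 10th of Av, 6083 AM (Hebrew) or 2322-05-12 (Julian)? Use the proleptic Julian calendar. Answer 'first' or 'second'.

second

Converting both to JDN: 2569741 vs 2569300; the smaller is the second.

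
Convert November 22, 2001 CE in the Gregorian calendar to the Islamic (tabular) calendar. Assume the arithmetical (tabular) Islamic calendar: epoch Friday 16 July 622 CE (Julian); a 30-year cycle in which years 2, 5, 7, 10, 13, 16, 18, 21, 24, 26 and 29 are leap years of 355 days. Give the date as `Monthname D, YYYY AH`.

Ramadan 6, 1422 AH

Both dates share Julian Day Number 2452236; in the tabular Islamic calendar that is 6 Ramadan 1422 AH.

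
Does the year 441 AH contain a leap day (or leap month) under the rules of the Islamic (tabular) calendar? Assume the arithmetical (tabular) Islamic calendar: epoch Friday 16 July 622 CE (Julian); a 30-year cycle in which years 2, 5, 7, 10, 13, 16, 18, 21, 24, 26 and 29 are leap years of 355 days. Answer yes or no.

yes

Year 441 AH is year 21 of its 30-year cycle; leap positions are 2, 5, 7, 10, 13, 16, 18, 21, 24, 26, 29, so it is a leap year (355 days).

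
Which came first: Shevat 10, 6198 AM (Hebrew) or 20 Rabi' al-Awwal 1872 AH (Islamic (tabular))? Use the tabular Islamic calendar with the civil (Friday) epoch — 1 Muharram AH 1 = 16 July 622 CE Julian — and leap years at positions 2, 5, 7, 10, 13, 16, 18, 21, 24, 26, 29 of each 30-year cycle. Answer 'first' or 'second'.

Converting both to JDN: 2611557 vs 2611538; the smaller is the second.

second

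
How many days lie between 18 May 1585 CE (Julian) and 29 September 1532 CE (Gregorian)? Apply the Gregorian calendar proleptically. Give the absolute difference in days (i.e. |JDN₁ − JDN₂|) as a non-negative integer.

First date → JDN 2300117; second date → JDN 2280883.
The interval is |2300117 − 2280883| = 19234 days.

19234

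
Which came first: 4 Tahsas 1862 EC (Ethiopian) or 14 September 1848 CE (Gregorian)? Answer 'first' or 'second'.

The two dates have Julian Day Numbers 2404044 and 2396285 respectively.
Since 2396285 < 2404044, the second date comes first.

second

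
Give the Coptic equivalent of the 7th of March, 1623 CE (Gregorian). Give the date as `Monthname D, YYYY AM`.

Julian Day Number of the source date = 2313914.
Converting JDN 2313914 to the Coptic calendar gives 1 Paremhat 1339 AM.

Paremhat 1, 1339 AM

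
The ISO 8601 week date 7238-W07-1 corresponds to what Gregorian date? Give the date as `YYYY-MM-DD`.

7238-02-15

ISO week 1 of 7238 is the week containing the first Thursday of 7238.
Week 7, day 1 (Monday) lands on 7238-02-15.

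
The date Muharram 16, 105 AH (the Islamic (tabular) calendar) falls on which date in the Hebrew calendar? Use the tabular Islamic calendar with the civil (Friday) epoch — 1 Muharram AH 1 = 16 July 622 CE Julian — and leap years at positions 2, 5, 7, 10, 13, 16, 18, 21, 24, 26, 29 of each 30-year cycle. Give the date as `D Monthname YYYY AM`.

16 Tammuz 4483 AM

Julian Day Number of the source date = 1985309.
Converting JDN 1985309 to the Hebrew calendar gives 16 Tammuz 4483 AM.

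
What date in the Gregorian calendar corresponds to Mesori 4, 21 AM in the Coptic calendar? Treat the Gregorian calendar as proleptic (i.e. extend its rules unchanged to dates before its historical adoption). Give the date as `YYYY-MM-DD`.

0305-07-29

Both dates share Julian Day Number 1832668; in the Gregorian calendar that is 29 July 305 CE.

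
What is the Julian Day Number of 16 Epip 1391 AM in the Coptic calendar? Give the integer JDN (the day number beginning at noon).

In the Gregorian calendar the same day is 20 July 1675.
JDN 2400001 is 17 November 1858 CE (Gregorian), MJD 0; the target day is −66959 days from there, so JDN = 2333042.

2333042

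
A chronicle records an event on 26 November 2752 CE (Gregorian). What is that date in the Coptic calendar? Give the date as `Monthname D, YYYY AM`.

Hathor 11, 2469 AM

Julian Day Number of the source date = 2726537.
Converting JDN 2726537 to the Coptic calendar gives 11 Hathor 2469 AM.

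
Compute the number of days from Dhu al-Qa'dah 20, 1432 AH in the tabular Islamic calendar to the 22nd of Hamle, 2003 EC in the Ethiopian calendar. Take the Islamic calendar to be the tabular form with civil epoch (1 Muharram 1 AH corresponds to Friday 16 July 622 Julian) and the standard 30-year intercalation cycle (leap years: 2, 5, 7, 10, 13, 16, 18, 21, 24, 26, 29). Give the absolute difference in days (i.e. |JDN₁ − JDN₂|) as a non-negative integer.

81

JDN of the first date = 2455853.
JDN of the second date = 2455772.
|2455772 − 2455853| = 81.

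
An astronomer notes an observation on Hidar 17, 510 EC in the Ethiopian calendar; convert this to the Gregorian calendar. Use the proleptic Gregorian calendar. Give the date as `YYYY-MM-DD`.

0517-11-15

Julian Day Number of the source date = 1910209.
Converting JDN 1910209 to the Gregorian calendar gives 15 November 517 CE.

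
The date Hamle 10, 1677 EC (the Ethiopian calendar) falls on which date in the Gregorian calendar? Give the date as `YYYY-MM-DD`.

1685-07-14

Both dates share Julian Day Number 2336689; in the Gregorian calendar that is 14 July 1685 CE.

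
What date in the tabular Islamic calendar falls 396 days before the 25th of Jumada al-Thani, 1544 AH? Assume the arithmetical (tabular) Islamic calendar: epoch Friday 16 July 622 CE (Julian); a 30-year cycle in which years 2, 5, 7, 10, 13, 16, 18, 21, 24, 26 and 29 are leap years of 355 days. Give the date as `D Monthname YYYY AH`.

JDN of the 25th of Jumada al-Thani, 1544 AH = 2495400.
2495400 − 396 = 2495004.
JDN 2495004 in the tabular Islamic calendar is 14 Jumada al-Awwal 1543 AH.

14 Jumada al-Awwal 1543 AH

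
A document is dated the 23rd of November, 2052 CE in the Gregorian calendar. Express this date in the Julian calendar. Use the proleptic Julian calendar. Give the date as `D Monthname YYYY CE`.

10 November 2052 CE

For dates in this range the Gregorian date is 13 days ahead of the Julian.
23 November 2052 Gregorian − 13 days → 10 November 2052 Julian.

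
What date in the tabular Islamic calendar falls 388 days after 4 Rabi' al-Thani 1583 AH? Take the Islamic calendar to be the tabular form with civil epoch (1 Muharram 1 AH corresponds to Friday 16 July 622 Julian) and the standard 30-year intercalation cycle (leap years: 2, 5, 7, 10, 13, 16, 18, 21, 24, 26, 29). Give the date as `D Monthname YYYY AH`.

JDN of 4 Rabi' al-Thani 1583 AH = 2509140.
2509140 + 388 = 2509528.
JDN 2509528 in the tabular Islamic calendar is 9 Jumada al-Awwal 1584 AH.

9 Jumada al-Awwal 1584 AH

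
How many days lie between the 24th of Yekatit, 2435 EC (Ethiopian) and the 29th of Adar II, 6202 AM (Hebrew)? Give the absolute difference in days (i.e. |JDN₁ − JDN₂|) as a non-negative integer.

JDN of the first date = 2613412.
JDN of the second date = 2613083.
|2613083 − 2613412| = 329.

329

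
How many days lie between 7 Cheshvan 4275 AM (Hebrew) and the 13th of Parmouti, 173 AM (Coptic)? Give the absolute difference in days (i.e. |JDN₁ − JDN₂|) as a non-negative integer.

First date → JDN 1909081; second date → JDN 1888075.
The interval is |1909081 − 1888075| = 21006 days.

21006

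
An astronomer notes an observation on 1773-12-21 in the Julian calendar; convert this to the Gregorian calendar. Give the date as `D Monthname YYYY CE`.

For dates in this range the Gregorian date is 11 days ahead of the Julian.
21 December 1773 Julian + 11 days → 1 January 1774 Gregorian.

1 January 1774 CE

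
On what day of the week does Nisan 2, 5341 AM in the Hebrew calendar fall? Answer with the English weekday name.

Equivalently 16 March 1581 Gregorian, JDN 2298583.
JDN 2298583 mod 7 = 0, and JDN 0 was a Monday, so this is a Monday.

Monday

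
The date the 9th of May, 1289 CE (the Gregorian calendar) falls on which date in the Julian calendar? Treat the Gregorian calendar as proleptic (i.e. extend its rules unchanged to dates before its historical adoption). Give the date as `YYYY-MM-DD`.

1289-05-02

At this point the Julian calendar is 7 days behind the Gregorian.
9 May 1289 Gregorian − 7 days → 2 May 1289 Julian.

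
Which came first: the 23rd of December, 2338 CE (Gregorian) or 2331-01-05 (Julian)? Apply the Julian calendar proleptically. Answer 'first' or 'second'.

second

Converting both to JDN: 2575353 vs 2572460; the smaller is the second.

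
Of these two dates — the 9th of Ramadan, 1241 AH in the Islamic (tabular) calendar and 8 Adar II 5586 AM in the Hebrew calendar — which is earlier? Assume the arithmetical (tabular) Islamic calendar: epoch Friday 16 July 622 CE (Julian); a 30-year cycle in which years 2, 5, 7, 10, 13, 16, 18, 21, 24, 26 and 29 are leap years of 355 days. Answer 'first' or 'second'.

The two dates have Julian Day Numbers 2388099 and 2388068 respectively.
Since 2388068 < 2388099, the second date comes first.

second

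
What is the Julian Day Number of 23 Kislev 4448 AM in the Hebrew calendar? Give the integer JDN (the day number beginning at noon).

1972322

Equivalently 7 December 687 (proleptic Gregorian).
JDN 2451545 is 1 January 2000 CE (Gregorian); the target day is −479223 days from there, so JDN = 1972322.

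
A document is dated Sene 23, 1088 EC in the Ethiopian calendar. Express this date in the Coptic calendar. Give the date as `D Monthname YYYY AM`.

23 Paoni 812 AM

Julian Day Number of the source date = 2121540.
Converting JDN 2121540 to the Coptic calendar gives 23 Paoni 812 AM.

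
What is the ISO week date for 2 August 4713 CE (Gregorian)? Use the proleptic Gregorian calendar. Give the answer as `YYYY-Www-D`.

The weekday is Saturday (ISO weekday 6).
That Saturday belongs to ISO week 31 of ISO year 4713.

4713-W31-6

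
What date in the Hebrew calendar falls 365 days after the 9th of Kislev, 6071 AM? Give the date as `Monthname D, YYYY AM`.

Kislev 20, 6072 AM

JDN of the 9th of Kislev, 6071 AM = 2565105.
2565105 + 365 = 2565470.
JDN 2565470 in the Hebrew calendar is Kislev 20, 6072 AM.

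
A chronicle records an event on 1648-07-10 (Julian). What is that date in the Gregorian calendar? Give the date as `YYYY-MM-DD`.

1648-07-20

For dates in this range the Gregorian date is 10 days ahead of the Julian.
10 July 1648 Julian + 10 days → 20 July 1648 Gregorian.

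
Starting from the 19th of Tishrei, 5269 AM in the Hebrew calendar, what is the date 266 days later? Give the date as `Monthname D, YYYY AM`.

Sivan 18, 5269 AM

JDN of the 19th of Tishrei, 5269 AM = 2272111.
2272111 + 266 = 2272377.
JDN 2272377 in the Hebrew calendar is Sivan 18, 5269 AM.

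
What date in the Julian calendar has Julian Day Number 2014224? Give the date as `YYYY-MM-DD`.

JDN 2014224 is 28 August 802 in the proleptic Gregorian calendar.
In the Julian calendar that day is 0802-08-24.

0802-08-24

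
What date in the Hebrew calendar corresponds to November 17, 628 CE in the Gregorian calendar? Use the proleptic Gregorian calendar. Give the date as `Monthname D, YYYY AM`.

Both dates share Julian Day Number 1950753; in the Hebrew calendar that is 12 Kislev 4389 AM.

Kislev 12, 4389 AM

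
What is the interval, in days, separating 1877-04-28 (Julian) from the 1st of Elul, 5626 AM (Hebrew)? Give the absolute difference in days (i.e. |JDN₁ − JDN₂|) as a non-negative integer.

JDN of the first date = 2406750.
JDN of the second date = 2402826.
|2402826 − 2406750| = 3924.

3924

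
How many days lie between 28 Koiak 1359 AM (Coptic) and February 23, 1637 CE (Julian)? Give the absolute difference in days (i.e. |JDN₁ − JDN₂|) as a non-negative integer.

First date → JDN 2321156; second date → JDN 2319026.
The interval is |2321156 − 2319026| = 2130 days.

2130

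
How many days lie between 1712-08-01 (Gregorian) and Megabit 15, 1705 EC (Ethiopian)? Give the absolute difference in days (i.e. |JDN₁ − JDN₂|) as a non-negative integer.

First date → JDN 2346568; second date → JDN 2346801.
The interval is |2346568 − 2346801| = 233 days.

233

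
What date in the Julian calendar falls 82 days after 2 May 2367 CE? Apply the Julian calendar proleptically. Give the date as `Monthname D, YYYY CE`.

July 23, 2367 CE

The starting date is JDN 2585726; 2585726 + 82 = 2585808.
JDN 2585808 corresponds to July 23, 2367 CE.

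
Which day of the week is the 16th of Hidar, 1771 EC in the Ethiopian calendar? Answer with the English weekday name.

Equivalently 23 November 1778 Gregorian, JDN 2370788.
JDN 2370788 mod 7 = 0, and JDN 0 was a Monday, so this is a Monday.

Monday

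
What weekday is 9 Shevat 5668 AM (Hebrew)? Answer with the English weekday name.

Sunday

In the Gregorian calendar this is 12 January 1908 (JDN 2417953).
Since JDN mod 7 = 6 (0 = Monday), the day is Sunday.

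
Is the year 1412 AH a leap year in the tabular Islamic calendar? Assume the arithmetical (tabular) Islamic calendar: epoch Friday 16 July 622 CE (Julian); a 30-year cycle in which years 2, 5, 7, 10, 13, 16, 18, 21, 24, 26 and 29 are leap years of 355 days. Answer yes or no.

Year 1412 AH is year 2 of its 30-year cycle; leap positions are 2, 5, 7, 10, 13, 16, 18, 21, 24, 26, 29, so it is a leap year (355 days).

yes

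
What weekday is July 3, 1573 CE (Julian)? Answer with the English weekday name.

In the proleptic Gregorian calendar this is 13 July 1573 (JDN 2295780).
2295780 ≡ 4 (mod 7); counting from Monday = 0 gives Friday.

Friday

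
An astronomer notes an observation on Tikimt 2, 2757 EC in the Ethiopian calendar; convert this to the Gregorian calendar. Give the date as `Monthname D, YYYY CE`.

Both dates share Julian Day Number 2730881; in the Gregorian calendar that is 18 October 2764 CE.

October 18, 2764 CE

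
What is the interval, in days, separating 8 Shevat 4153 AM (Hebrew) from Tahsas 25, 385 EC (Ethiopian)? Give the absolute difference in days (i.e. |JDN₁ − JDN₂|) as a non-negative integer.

First date → JDN 1864607; second date → JDN 1864591.
The interval is |1864607 − 1864591| = 16 days.

16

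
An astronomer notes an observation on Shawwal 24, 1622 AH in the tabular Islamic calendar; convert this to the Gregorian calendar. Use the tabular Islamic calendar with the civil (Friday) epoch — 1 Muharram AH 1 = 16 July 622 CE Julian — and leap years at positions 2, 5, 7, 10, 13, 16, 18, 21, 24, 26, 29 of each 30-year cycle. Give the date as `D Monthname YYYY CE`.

25 January 2196 CE

Both dates share Julian Day Number 2523157; in the Gregorian calendar that is 25 January 2196 CE.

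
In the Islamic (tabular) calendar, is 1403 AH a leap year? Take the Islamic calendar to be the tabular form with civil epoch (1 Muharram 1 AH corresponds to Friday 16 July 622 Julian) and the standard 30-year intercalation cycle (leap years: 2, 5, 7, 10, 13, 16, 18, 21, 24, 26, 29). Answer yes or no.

no

Year 1403 AH is year 23 of its 30-year cycle; leap positions are 2, 5, 7, 10, 13, 16, 18, 21, 24, 26, 29, so it is a common year (354 days).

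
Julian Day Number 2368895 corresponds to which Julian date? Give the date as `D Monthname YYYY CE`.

The Gregorian equivalent of JDN 2368895 is 17 September 1773.
In the Julian calendar that day is 6 September 1773 CE.

6 September 1773 CE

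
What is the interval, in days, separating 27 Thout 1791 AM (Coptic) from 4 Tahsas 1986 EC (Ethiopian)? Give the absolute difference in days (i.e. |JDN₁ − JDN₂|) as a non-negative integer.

JDN of the first date = 2478853.
JDN of the second date = 2449335.
|2449335 − 2478853| = 29518.

29518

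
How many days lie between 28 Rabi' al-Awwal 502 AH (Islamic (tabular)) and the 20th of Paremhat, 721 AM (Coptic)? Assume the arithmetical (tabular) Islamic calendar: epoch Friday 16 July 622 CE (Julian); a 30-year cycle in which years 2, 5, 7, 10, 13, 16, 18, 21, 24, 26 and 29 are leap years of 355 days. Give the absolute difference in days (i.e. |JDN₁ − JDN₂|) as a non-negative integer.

First date → JDN 2126064; second date → JDN 2088209.
The interval is |2126064 − 2088209| = 37855 days.

37855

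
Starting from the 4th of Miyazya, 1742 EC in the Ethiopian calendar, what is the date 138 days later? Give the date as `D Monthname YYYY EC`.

22 Nehase 1742 EC

The starting date is JDN 2360334; 2360334 + 138 = 2360472.
JDN 2360472 corresponds to 22 Nehase 1742 EC.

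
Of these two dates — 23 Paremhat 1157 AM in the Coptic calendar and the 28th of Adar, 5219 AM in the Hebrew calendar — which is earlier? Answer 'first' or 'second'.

first

First date → JDN 2247461; second date → JDN 2254020.
JDN 2247461 < JDN 2254020, so the first date is earlier.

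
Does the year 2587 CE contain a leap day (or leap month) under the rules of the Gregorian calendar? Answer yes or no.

no

2587 is not divisible by 4, so it is a common year.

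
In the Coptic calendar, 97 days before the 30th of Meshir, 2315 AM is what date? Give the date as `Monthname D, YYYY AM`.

The starting date is JDN 2670397; 2670397 − 97 = 2670300.
JDN 2670300 corresponds to Hathor 23, 2315 AM.

Hathor 23, 2315 AM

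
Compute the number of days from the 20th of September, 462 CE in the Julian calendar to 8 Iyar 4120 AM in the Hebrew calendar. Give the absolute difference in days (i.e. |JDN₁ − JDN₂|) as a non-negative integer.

First date → JDN 1890066; second date → JDN 1852648.
The interval is |1890066 − 1852648| = 37418 days.

37418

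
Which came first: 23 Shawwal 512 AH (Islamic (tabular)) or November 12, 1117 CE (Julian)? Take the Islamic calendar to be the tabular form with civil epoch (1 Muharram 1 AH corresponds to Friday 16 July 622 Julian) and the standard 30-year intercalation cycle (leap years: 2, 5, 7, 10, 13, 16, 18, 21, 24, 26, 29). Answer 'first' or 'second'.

second

First date → JDN 2129809; second date → JDN 2129358.
JDN 2129358 < JDN 2129809, so the second date is earlier.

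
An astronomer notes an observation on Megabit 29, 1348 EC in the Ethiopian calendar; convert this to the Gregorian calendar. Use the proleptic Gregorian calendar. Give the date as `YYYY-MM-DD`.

1356-04-02

Both dates share Julian Day Number 2216421; in the Gregorian calendar that is 2 April 1356 CE.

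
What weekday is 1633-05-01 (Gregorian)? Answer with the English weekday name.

2317622 ≡ 6 (mod 7); counting from Monday = 0 gives Sunday.

Sunday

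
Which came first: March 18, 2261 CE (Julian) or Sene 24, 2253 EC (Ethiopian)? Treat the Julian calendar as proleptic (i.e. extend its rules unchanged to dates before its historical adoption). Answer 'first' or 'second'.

first

First date → JDN 2546965; second date → JDN 2547057.
JDN 2546965 < JDN 2547057, so the first date is earlier.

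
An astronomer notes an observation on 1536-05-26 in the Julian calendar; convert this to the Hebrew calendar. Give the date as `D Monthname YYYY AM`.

The source date corresponds to 5 June 1536 in the proleptic Gregorian calendar (JDN 2282228).
That day falls on 6 Sivan 5296 AM in the Hebrew calendar.

6 Sivan 5296 AM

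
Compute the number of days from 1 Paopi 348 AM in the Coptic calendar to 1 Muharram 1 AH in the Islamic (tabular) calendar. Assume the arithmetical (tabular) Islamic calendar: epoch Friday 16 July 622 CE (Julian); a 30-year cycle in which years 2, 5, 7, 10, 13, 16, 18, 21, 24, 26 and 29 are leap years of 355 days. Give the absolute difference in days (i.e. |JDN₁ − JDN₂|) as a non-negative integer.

JDN of the first date = 1951802.
JDN of the second date = 1948440.
|1948440 − 1951802| = 3362.

3362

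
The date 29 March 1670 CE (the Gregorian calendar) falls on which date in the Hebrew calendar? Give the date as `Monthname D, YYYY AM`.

Nisan 8, 5430 AM

Julian Day Number of the source date = 2331103.
Converting JDN 2331103 to the Hebrew calendar gives 8 Nisan 5430 AM.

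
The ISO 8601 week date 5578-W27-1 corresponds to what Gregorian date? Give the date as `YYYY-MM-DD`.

ISO week 1 of 5578 is the week containing the first Thursday of 5578.
Week 27, day 1 (Monday) lands on 5578-07-03.

5578-07-03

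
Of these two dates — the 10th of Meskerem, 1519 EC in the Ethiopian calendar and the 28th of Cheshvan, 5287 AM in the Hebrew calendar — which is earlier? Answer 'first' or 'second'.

The two dates have Julian Day Numbers 2278679 and 2278737 respectively.
Since 2278679 < 2278737, the first date comes first.

first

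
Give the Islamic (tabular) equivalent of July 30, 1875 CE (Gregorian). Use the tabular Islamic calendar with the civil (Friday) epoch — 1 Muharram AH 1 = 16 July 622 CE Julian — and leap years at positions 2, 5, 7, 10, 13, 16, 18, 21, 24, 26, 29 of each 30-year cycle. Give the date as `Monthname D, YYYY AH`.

Julian Day Number of the source date = 2406100.
Converting JDN 2406100 to the tabular Islamic calendar gives 26 Jumada al-Thani 1292 AH.

Jumada al-Thani 26, 1292 AH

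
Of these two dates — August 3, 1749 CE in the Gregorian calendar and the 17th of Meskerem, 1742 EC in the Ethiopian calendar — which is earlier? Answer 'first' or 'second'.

First date → JDN 2360084; second date → JDN 2360137.
JDN 2360084 < JDN 2360137, so the first date is earlier.

first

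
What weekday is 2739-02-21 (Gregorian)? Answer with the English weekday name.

Tuesday

JDN 2721510 mod 7 = 1, and JDN 0 was a Monday, so this is a Tuesday.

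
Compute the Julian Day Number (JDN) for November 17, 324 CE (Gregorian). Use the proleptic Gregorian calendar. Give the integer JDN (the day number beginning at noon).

1839719

JDN 2299161 is 15 October 1582 CE (Gregorian); the target day is −459442 days from there, so JDN = 1839719.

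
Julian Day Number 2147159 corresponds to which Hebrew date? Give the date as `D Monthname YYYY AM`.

The proleptic Gregorian equivalent of JDN 2147159 is 15 August 1166.
In the Hebrew calendar that day is 9 Elul 4926 AM.

9 Elul 4926 AM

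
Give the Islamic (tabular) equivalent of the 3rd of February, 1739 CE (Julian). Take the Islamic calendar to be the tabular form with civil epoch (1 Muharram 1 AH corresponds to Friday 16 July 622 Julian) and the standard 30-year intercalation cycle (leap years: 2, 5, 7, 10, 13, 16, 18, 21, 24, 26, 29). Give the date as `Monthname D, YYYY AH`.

Julian Day Number of the source date = 2356261.
Converting JDN 2356261 to the tabular Islamic calendar gives 5 Dhu al-Qa'dah 1151 AH.

Dhu al-Qa'dah 5, 1151 AH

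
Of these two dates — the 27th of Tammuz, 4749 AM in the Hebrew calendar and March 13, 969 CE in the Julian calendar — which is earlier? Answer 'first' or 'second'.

second

The two dates have Julian Day Numbers 2082474 and 2075057 respectively.
Since 2075057 < 2082474, the second date comes first.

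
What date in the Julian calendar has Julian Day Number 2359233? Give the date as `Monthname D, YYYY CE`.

JDN 2359233 is 5 April 1747 in the Gregorian calendar.
In the Julian calendar that day is March 25, 1747 CE.

March 25, 1747 CE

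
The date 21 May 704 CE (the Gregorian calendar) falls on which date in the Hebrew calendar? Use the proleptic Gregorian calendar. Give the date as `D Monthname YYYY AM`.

9 Sivan 4464 AM

Both dates share Julian Day Number 1978331; in the Hebrew calendar that is 9 Sivan 4464 AM.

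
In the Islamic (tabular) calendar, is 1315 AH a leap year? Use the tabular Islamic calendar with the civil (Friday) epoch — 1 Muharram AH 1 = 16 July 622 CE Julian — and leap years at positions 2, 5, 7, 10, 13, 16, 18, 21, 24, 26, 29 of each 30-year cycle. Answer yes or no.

Year 1315 AH is year 25 of its 30-year cycle; leap positions are 2, 5, 7, 10, 13, 16, 18, 21, 24, 26, 29, so it is a common year (354 days).

no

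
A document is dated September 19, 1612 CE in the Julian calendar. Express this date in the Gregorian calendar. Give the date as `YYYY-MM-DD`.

1612-09-29

For dates in this range the Gregorian date is 10 days ahead of the Julian.
19 September 1612 Julian + 10 days → 29 September 1612 Gregorian.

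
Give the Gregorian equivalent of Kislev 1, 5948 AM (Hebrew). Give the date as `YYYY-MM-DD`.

Julian Day Number of the source date = 2520181.
Converting JDN 2520181 to the Gregorian calendar gives 2 December 2187 CE.

2187-12-02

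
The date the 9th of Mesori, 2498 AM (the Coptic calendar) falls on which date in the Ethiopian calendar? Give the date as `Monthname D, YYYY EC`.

The source date corresponds to 21 August 2782 in the Gregorian calendar (JDN 2737397).
That day falls on 9 Nehase 2774 EC in the Ethiopian calendar.

Nehase 9, 2774 EC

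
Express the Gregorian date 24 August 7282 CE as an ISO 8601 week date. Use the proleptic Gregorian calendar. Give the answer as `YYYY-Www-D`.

The weekday is Monday (ISO weekday 1).
That Monday belongs to ISO week 35 of ISO year 7282.

7282-W35-1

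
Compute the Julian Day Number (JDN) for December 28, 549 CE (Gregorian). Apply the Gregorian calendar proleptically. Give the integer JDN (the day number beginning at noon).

1921940

JDN 2451545 is 1 January 2000 CE (Gregorian); the target day is −529605 days from there, so JDN = 1921940.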